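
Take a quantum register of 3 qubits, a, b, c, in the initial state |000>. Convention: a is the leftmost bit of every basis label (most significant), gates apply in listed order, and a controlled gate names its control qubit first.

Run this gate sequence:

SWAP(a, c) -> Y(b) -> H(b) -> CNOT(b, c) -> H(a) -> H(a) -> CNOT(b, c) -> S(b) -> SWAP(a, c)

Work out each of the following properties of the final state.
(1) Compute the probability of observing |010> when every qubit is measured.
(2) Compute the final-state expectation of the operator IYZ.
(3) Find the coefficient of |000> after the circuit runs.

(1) Outcome |010> occurs with probability 1/2. Key observation: gates 4-7 undo each other exactly, leaving only the rest of the circuit to track.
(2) In the final state, IYZ has expectation -1.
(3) The final state's coefficient on |000> equals sqrt(2)*I/2.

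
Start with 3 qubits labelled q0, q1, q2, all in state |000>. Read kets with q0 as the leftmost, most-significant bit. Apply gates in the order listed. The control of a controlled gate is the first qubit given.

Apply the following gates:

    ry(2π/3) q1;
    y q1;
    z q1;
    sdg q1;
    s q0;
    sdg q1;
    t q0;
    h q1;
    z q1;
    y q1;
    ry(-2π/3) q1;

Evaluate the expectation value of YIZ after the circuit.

The expectation value of YIZ is 0.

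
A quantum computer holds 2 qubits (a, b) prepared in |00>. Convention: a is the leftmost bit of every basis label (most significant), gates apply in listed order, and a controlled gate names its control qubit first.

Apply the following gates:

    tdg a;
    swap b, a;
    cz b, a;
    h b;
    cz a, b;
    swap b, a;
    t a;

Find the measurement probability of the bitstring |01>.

The probability of measuring |01> is 0.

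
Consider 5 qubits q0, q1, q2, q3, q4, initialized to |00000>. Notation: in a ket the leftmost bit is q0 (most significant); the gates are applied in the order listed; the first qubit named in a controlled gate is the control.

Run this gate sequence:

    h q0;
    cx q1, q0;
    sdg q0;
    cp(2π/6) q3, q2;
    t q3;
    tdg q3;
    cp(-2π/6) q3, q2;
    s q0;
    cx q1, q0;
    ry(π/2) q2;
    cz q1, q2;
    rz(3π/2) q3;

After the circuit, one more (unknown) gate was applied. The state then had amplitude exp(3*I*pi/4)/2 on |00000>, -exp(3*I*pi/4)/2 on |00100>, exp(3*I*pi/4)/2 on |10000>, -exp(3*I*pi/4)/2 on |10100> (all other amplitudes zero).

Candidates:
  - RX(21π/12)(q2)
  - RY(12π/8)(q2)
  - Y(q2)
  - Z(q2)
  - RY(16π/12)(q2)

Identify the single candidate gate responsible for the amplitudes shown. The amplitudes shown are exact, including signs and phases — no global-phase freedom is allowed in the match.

It was Y(q2) that produced the state shown. Key observation: steps 2-9 multiply out to the identity, so the circuit reduces to the remaining gates.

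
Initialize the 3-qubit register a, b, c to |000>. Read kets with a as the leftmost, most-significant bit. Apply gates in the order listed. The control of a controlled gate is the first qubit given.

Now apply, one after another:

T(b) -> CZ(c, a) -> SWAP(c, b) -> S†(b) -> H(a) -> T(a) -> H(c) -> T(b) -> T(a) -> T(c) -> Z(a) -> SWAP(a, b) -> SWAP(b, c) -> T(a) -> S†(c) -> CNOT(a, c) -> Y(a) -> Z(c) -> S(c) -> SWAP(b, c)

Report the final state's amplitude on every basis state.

After the circuit, the state carries amplitude 0 on |000>, 0 on |001>, 0 on |010>, 0 on |011>, I/2 on |100>, exp(3*I*pi/4)/2 on |101>, -1/2 on |110>, -exp(I*pi/4)/2 on |111>.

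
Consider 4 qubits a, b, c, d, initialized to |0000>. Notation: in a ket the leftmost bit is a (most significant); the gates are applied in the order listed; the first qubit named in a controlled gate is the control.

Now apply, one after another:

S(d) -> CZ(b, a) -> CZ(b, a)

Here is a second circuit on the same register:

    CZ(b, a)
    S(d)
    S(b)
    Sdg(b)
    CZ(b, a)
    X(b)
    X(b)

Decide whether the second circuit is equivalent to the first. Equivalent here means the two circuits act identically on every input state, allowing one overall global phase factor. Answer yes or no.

Yes: on every input state the two circuits agree up to one overall phase factor.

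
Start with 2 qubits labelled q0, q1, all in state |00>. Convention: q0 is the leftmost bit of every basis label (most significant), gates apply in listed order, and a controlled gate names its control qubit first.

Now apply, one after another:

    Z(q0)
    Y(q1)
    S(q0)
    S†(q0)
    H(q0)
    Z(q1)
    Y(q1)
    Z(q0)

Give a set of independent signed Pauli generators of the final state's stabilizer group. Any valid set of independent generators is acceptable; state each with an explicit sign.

The final state is stabilized by the group generated by -XI, +IZ; other independent generating sets are equally valid.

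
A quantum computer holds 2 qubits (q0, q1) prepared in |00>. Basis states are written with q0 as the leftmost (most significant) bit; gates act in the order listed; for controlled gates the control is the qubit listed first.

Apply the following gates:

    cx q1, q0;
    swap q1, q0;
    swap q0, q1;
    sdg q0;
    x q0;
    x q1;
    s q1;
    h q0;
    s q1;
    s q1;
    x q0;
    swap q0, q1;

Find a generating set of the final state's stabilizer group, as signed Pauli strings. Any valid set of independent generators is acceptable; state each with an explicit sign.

The final state is stabilized by the group generated by -IX, -ZI; other independent generating sets are equally valid.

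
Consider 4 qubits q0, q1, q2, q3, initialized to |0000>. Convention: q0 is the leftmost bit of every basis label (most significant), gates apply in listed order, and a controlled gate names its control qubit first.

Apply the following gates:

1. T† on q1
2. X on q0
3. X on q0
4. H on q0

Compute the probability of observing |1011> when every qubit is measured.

A full measurement returns |1011> with probability 0.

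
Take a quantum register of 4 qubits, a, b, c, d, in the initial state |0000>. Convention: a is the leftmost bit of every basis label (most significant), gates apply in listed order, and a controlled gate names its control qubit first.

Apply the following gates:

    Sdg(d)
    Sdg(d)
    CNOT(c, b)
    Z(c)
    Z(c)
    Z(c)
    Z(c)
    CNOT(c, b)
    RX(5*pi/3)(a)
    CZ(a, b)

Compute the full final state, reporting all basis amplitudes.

The final amplitudes are -sqrt(3)/2 on |0000>, -I/2 on |1000>, and 0 on every other basis state. Key observation: steps 3-8 multiply out to the identity, so the circuit reduces to the remaining gates.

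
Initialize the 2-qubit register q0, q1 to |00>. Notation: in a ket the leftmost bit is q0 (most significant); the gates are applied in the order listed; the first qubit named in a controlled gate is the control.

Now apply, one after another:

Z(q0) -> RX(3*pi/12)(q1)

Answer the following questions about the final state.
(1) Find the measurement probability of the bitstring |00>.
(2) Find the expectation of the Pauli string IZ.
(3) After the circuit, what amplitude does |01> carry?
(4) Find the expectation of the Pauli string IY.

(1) Outcome |00> occurs with probability sqrt(2)/4 + 1/2.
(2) The observable IZ averages to sqrt(2)/2.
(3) The amplitude on |01> is -I*sqrt(2 - sqrt(2))/2.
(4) The expectation value of IY is -sqrt(2)/2.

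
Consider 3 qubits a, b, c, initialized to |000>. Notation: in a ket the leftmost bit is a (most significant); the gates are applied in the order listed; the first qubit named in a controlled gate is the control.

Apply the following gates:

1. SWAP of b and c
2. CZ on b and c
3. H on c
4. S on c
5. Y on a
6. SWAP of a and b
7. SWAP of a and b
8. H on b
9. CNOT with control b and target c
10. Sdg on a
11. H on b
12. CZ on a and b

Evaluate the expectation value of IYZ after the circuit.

In the final state, IYZ has expectation 1. Key observation: steps 6-7 multiply out to the identity, so the circuit reduces to the remaining gates.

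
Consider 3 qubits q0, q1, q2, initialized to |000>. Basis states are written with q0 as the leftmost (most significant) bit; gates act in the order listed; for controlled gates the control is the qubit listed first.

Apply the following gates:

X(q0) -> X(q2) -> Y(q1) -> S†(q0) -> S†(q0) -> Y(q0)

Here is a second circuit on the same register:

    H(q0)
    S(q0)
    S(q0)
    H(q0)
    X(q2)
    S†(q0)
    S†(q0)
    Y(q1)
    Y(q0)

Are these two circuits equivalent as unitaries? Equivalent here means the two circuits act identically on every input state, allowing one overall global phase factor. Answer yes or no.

Yes: on every input state the two circuits agree up to one overall phase factor.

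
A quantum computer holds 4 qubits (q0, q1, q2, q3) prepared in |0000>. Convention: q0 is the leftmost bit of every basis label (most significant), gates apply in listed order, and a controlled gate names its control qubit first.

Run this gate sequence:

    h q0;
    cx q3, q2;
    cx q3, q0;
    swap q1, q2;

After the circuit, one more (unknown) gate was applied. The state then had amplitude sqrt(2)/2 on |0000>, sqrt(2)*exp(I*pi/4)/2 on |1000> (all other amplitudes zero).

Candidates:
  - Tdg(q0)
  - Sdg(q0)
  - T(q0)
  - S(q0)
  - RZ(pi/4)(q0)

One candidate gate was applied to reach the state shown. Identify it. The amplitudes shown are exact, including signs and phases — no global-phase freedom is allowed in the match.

The unique candidate consistent with the amplitudes is T(q0).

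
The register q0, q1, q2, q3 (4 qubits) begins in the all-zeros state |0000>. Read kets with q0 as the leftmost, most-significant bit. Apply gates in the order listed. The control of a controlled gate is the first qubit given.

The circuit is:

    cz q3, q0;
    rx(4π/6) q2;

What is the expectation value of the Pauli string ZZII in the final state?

The expectation value of ZZII is 1.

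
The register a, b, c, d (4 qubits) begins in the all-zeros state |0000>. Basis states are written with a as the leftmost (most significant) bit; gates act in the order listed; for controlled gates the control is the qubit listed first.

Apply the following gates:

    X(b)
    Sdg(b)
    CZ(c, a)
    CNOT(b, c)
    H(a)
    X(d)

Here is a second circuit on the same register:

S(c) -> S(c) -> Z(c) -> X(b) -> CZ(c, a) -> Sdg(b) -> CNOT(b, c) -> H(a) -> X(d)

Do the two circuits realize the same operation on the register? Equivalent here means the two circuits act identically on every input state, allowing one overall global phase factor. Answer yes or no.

Yes — the two circuits implement the same unitary up to a global phase.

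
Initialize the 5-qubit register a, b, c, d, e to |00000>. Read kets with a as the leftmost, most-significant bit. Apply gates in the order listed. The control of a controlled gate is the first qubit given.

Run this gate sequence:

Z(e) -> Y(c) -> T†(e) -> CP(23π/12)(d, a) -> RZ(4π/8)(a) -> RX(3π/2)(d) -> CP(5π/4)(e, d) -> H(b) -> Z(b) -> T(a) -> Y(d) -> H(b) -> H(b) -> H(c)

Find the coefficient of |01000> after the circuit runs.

The amplitude on |01000> is sqrt(2)*exp(I*pi/4)/4. Key observation: the block from step 12 through step 13 cancels to the identity and can be dropped.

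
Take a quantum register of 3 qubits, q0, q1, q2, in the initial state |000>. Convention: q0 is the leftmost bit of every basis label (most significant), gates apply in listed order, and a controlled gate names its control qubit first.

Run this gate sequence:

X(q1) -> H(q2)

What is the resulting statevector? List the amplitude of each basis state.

The resulting statevector has amplitude sqrt(2)/2 on |010>, sqrt(2)/2 on |011>, and 0 on every other basis state.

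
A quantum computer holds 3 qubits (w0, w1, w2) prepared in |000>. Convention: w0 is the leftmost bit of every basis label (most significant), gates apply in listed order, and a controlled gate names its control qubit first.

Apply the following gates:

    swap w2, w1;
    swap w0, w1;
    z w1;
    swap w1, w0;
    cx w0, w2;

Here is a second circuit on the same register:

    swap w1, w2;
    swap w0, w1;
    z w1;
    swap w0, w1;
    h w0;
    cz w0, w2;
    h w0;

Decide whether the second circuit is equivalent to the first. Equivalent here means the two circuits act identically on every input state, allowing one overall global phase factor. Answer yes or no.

No, they are not equivalent — no single phase factor reconciles the two unitaries.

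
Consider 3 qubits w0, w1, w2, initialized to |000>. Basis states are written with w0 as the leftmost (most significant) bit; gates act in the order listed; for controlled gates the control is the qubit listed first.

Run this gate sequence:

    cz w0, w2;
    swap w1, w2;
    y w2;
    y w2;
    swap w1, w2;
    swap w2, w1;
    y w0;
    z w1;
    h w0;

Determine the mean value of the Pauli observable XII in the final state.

The observable XII averages to -1.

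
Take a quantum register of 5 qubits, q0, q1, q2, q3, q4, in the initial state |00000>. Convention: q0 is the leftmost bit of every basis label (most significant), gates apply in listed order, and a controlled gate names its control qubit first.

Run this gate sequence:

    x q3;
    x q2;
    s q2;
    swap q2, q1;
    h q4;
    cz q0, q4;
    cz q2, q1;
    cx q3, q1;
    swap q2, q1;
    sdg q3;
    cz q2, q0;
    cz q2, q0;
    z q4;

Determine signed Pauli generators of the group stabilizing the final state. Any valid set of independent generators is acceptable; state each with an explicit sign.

The stabilizer group can be generated by -IIIIX, +ZIIII, +IZIII, +IIZII, -IIIZI, among other valid generating sets. Key observation: gates 11-12 undo each other exactly, leaving only the rest of the circuit to track.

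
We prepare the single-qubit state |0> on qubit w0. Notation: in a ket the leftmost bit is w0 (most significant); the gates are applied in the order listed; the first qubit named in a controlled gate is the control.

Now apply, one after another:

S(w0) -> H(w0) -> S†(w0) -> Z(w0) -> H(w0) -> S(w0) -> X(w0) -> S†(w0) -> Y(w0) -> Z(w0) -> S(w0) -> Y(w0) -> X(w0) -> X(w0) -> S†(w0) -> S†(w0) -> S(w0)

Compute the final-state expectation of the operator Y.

The observable Y averages to -1.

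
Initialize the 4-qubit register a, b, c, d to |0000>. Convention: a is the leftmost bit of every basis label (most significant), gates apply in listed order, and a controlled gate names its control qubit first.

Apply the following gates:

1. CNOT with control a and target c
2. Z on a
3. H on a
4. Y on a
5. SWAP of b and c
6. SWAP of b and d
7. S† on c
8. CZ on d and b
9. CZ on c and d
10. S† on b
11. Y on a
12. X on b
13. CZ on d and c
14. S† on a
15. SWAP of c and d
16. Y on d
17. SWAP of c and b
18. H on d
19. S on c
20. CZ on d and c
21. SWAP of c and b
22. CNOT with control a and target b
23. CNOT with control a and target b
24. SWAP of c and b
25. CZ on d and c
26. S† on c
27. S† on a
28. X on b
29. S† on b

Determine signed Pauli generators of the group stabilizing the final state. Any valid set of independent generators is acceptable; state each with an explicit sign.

The final state is stabilized by the group generated by -XIII, -IIIX, -IZII, -IIZI; other independent generating sets are equally valid. Key observation: steps 19-26 multiply out to the identity, so the circuit reduces to the remaining gates.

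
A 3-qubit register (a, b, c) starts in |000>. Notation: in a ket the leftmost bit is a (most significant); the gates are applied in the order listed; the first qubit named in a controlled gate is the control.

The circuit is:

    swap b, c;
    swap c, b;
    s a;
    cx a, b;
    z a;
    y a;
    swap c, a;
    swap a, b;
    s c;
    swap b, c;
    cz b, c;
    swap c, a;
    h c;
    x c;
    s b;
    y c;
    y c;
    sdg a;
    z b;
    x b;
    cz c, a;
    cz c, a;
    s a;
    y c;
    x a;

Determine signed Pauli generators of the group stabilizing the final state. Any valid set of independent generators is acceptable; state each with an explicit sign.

The final state is stabilized by the group generated by -IIX, -ZII, +IZI; other independent generating sets are equally valid.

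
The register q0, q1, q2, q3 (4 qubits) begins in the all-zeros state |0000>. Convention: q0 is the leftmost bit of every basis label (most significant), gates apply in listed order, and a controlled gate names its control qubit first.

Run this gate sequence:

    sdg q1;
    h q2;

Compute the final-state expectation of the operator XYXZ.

The observable XYXZ averages to 0.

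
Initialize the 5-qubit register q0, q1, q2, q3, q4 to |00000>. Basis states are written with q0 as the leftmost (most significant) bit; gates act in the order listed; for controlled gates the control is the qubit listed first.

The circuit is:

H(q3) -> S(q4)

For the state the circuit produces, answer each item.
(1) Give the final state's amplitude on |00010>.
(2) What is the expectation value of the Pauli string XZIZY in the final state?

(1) The amplitude on |00010> is sqrt(2)/2.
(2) The expectation value of XZIZY is 0.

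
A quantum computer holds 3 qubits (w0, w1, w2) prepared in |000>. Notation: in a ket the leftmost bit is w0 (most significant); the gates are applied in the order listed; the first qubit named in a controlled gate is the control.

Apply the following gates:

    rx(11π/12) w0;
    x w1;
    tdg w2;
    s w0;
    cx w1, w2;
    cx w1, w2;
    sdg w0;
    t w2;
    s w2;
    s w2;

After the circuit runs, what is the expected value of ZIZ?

The expectation value of ZIZ is -sqrt(6)/4 - sqrt(2)/4.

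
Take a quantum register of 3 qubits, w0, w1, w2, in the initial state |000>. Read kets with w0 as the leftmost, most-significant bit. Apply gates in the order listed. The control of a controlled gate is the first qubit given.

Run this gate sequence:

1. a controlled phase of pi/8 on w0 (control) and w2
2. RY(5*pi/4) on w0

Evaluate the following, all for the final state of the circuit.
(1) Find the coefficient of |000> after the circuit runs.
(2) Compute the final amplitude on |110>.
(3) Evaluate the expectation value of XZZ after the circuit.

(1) The amplitude on |000> is -sqrt(2 - sqrt(2))/2.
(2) The amplitude on |110> is 0.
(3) In the final state, XZZ has expectation -sqrt(2)/2.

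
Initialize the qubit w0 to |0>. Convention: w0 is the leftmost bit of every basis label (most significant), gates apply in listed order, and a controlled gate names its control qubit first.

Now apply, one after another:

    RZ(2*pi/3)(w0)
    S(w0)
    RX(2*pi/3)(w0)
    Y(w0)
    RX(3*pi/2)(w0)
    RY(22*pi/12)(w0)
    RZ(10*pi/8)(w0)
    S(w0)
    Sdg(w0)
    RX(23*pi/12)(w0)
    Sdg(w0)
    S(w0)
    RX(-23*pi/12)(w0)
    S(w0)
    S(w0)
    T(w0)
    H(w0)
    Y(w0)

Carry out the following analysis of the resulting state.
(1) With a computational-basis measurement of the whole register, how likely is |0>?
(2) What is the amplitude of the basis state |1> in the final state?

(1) A full measurement returns |0> with probability 3/4.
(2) |1> carries amplitude (-sqrt(2) + sqrt(6) + sqrt(2)*I + sqrt(6)*I)*exp(I*pi/24)/8 in the final state.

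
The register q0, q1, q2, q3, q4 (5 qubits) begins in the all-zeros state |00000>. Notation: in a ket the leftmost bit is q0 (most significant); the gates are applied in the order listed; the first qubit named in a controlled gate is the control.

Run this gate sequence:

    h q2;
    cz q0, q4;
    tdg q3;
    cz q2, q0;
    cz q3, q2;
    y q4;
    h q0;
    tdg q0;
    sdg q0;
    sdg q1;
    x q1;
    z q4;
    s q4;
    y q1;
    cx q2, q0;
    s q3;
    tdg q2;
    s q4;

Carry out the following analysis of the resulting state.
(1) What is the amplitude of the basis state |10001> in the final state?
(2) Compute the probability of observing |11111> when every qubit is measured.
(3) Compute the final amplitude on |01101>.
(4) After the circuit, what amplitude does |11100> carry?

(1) |10001> carries amplitude -exp(I*pi/4)/2 in the final state.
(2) Outcome |11111> occurs with probability 0.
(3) The amplitude on |01101> is 0.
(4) |11100> carries amplitude 0 in the final state.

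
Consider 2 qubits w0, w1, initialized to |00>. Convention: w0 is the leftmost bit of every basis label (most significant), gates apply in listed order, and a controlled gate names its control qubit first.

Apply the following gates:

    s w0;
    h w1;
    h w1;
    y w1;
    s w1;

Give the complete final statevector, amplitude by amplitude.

The final amplitudes are -1 on |01>, and 0 on every other basis state. Key observation: gates 2-3 undo each other exactly, leaving only the rest of the circuit to track.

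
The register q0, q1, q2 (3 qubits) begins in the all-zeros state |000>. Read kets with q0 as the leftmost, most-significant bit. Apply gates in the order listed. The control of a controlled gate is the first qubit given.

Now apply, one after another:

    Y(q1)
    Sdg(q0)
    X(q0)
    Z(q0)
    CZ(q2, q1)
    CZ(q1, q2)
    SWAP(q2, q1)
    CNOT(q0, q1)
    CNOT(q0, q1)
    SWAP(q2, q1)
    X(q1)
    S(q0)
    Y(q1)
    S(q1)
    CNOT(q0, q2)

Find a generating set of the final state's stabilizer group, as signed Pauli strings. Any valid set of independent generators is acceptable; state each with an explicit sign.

The final state is stabilized by the group generated by -ZII, -IZI, -IIZ; other independent generating sets are equally valid. Key observation: steps 7-10 multiply out to the identity, so the circuit reduces to the remaining gates.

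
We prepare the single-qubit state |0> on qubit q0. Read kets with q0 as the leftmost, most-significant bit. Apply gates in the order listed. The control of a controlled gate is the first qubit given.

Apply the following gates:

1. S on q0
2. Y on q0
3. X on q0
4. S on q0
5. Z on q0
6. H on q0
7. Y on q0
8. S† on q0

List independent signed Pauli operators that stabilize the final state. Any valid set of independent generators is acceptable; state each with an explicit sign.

The stabilizer group can be generated by +Y, among other valid generating sets.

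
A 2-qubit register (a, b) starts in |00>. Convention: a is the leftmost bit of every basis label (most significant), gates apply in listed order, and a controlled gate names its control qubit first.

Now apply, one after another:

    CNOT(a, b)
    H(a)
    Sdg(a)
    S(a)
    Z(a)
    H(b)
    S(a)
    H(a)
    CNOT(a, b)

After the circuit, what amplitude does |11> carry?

The amplitude on |11> is sqrt(2)*(1 + I)/4.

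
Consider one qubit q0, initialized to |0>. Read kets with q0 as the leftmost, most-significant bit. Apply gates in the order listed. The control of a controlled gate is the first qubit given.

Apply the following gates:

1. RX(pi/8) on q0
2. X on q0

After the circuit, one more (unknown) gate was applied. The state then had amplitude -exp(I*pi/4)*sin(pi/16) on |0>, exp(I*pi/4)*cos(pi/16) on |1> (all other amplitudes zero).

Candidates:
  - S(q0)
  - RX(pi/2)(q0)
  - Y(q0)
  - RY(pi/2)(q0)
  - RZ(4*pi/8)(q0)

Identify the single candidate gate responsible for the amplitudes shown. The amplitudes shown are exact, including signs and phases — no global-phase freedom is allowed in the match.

The applied gate was RZ(4*pi/8)(q0).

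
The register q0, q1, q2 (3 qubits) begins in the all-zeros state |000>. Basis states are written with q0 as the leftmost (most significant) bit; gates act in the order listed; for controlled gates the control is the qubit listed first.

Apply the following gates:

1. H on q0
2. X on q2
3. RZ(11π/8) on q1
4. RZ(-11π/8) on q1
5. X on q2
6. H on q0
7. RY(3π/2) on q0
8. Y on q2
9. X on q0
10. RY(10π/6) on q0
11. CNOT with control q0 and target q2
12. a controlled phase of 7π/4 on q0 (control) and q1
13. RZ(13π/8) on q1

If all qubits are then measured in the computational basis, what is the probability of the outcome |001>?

A full measurement returns |001> with probability 1/2 - sqrt(3)/4.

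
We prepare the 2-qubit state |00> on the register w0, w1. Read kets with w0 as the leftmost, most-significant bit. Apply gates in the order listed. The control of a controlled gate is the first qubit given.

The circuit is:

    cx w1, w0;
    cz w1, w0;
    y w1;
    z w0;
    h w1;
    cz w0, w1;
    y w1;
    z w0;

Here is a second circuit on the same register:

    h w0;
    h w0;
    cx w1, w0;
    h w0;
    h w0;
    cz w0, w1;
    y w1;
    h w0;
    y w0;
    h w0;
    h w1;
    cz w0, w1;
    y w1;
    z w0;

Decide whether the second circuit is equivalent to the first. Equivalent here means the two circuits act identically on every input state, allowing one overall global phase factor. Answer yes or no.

No — the two circuits implement different unitaries, even allowing a global phase.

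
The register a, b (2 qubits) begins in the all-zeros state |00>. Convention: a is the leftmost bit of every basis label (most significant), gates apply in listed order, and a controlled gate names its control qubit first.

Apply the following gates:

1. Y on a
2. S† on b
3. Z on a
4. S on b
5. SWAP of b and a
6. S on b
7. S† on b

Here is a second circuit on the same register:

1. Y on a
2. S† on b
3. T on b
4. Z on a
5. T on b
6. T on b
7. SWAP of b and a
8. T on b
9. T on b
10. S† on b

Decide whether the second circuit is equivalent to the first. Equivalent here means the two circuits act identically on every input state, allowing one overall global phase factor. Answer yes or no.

No — the two circuits implement different unitaries, even allowing a global phase.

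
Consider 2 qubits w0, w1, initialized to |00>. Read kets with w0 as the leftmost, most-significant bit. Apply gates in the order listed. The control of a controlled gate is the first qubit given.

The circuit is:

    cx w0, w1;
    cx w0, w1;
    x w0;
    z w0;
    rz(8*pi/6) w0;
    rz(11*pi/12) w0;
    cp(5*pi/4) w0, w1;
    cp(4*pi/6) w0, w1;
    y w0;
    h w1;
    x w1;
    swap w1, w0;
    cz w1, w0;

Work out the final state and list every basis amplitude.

After the circuit, the state carries amplitude -sqrt(2)*exp(5*I*pi/8)/2 on |00>, 0 on |01>, -sqrt(2)*exp(5*I*pi/8)/2 on |10>, 0 on |11>.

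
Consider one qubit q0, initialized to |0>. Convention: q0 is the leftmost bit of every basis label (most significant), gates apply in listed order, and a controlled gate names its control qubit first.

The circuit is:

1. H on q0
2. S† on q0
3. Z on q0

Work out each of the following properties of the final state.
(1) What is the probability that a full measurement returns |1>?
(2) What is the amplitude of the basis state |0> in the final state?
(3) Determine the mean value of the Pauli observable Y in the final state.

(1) A full measurement returns |1> with probability 1/2.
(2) |0> carries amplitude sqrt(2)/2 in the final state.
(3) The expectation value of Y is 1.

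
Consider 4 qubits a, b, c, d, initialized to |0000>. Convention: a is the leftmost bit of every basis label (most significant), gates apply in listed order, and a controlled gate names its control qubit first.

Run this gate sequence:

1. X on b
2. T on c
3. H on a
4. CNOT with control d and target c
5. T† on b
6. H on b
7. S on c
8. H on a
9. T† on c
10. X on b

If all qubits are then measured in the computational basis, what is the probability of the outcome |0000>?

A full measurement returns |0000> with probability 1/2.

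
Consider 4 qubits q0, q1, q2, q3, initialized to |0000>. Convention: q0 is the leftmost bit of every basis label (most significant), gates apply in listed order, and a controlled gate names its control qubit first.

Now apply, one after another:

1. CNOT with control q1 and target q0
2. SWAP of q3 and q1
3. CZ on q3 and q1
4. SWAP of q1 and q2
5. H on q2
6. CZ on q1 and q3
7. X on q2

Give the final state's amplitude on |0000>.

The amplitude on |0000> is sqrt(2)/2.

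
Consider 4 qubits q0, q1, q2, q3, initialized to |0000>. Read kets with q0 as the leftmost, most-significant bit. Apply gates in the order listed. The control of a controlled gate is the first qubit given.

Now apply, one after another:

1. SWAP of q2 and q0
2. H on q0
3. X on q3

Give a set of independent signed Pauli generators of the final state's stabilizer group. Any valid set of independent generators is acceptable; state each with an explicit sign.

One valid set of independent stabilizer generators is +XIII, +IZII, +IIZI, -IIIZ (any independent generating set of the same group is equally correct).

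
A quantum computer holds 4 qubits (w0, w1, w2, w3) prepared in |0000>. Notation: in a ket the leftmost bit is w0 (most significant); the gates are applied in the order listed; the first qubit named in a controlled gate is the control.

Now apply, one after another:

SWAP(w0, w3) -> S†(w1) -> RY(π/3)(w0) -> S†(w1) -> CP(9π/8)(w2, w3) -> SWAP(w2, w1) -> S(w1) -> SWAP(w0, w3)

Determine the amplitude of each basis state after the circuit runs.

The resulting statevector has amplitude sqrt(3)/2 on |0000>, 1/2 on |0001>, and 0 on every other basis state.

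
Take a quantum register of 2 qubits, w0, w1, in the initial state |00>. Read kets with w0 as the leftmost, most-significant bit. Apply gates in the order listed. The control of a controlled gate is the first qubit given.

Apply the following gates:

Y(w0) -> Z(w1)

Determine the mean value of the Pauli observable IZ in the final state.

The expectation value of IZ is 1.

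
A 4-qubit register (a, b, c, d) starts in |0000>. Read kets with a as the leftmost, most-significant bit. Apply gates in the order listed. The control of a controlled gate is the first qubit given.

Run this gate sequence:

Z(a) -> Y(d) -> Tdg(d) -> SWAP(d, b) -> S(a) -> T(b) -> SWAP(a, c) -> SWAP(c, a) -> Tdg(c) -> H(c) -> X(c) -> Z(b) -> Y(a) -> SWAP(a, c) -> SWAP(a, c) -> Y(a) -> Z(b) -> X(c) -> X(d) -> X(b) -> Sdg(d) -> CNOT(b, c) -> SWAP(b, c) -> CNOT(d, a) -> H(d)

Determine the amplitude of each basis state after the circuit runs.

After the circuit, the state carries amplitude 1/2 on |1000>, -1/2 on |1001>, 1/2 on |1100>, -1/2 on |1101>, and 0 on every other basis state. Key observation: gates 11-18 undo each other exactly, leaving only the rest of the circuit to track.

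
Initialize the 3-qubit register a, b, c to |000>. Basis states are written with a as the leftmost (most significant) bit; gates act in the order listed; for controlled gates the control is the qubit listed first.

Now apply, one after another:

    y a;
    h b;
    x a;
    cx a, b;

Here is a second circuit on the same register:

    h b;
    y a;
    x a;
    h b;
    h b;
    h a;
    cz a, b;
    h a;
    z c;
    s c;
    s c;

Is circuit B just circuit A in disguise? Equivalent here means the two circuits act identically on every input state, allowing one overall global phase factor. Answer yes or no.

No — the two circuits implement different unitaries, even allowing a global phase.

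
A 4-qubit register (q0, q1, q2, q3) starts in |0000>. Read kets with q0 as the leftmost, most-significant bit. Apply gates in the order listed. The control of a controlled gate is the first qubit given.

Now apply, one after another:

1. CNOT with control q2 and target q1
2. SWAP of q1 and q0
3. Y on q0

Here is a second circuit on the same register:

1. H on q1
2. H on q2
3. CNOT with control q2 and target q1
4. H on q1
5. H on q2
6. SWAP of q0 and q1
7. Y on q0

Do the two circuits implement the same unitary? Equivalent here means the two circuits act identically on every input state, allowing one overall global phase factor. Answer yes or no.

No, they are not equivalent — no single phase factor reconciles the two unitaries.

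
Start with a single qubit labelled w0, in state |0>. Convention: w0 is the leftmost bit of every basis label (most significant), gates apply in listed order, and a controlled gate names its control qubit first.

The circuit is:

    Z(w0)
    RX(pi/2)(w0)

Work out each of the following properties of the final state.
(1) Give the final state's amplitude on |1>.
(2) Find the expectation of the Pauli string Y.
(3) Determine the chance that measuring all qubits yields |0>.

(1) The final state's coefficient on |1> equals -sqrt(2)*I/2.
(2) In the final state, Y has expectation -1.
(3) A full measurement returns |0> with probability 1/2.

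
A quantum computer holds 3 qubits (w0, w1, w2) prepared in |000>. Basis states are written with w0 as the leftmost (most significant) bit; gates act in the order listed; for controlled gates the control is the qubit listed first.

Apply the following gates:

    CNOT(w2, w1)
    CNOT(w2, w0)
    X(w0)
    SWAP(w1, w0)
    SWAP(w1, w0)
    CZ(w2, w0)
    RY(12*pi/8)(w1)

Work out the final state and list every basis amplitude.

The resulting statevector has amplitude -sqrt(2)/2 on |100>, sqrt(2)/2 on |110>, and 0 on every other basis state. Key observation: the block from step 4 through step 5 cancels to the identity and can be dropped.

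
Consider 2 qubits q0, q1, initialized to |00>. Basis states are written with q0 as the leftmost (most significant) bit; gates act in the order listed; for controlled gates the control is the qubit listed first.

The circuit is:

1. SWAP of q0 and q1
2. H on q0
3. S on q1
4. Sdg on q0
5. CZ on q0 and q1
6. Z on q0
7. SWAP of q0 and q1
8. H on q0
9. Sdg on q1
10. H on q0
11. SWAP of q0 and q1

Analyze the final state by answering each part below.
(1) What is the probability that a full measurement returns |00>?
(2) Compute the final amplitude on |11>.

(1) A full measurement returns |00> with probability 1/2.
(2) |11> carries amplitude 0 in the final state.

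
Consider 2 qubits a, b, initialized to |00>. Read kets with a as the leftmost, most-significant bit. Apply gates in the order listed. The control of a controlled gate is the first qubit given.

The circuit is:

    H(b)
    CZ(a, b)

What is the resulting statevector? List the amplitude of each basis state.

The resulting statevector has amplitude sqrt(2)/2 on |00>, sqrt(2)/2 on |01>, 0 on |10>, 0 on |11>.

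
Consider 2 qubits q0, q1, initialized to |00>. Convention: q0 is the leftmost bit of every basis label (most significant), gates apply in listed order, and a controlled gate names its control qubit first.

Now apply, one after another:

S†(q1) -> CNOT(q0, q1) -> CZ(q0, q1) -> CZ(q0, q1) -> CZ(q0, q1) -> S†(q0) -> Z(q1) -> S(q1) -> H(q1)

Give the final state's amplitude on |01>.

|01> carries amplitude sqrt(2)/2 in the final state.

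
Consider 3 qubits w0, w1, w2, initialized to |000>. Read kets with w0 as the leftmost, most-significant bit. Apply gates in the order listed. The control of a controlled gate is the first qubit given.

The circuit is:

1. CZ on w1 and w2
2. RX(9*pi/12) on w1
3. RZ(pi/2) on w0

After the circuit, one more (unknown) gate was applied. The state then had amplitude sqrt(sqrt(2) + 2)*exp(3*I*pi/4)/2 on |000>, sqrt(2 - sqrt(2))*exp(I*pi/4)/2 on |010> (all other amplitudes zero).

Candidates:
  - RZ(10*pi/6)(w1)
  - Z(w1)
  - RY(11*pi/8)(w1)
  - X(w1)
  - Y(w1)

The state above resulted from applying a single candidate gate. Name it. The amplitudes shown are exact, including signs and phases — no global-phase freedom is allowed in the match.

It was Y(w1) that produced the state shown.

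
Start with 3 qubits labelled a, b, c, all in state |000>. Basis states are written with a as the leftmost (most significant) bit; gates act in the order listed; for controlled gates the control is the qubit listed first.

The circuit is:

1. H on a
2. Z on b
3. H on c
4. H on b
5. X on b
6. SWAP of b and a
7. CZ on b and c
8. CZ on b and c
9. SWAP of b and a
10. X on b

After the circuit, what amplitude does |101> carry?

The final state's coefficient on |101> equals sqrt(2)/4.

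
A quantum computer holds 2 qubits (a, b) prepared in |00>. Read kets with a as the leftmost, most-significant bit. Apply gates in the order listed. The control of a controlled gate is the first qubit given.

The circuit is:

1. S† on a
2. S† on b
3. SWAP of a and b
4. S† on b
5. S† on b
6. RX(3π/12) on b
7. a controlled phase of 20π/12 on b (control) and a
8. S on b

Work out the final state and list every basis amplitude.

After the circuit, the state carries amplitude sqrt(sqrt(2) + 2)/2 on |00>, sqrt(2 - sqrt(2))/2 on |01>, 0 on |10>, 0 on |11>.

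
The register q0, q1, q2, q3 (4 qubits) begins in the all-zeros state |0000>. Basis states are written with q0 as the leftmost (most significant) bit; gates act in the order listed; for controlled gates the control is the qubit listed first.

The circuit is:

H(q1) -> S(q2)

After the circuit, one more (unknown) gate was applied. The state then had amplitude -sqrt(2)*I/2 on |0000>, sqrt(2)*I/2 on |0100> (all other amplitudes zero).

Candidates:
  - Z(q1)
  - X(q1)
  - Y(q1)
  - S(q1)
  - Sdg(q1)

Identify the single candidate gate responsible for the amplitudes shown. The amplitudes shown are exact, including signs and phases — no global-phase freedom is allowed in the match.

The unique candidate consistent with the amplitudes is Y(q1).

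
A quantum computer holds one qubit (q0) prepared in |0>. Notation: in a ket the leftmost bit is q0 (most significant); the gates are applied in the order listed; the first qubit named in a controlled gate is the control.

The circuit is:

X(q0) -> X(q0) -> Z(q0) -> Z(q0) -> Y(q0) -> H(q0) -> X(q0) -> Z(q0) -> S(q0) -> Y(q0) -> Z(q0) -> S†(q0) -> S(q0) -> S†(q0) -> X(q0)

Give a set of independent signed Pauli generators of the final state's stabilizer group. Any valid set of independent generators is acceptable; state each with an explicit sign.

The stabilizer group can be generated by -X, among other valid generating sets.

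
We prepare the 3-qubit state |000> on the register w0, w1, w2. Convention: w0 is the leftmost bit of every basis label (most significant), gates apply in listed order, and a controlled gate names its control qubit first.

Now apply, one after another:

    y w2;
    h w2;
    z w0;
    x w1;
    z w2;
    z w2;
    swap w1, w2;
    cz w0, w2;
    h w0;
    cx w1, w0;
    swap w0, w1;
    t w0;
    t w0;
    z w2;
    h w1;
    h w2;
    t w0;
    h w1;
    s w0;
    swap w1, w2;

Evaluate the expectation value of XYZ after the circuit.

In the final state, XYZ has expectation 0.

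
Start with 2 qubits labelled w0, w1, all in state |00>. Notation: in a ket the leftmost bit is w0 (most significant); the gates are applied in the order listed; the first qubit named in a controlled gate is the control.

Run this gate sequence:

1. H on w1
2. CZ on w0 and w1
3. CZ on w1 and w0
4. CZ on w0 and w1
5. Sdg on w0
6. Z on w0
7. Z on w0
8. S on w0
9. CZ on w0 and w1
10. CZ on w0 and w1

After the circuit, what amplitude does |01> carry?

|01> carries amplitude sqrt(2)/2 in the final state.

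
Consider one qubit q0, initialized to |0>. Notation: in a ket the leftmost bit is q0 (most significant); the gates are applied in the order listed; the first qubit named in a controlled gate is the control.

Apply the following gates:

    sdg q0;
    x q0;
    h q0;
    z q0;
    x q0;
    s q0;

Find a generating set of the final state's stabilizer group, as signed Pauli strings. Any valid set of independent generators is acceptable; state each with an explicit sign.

One valid set of independent stabilizer generators is +Y (any independent generating set of the same group is equally correct).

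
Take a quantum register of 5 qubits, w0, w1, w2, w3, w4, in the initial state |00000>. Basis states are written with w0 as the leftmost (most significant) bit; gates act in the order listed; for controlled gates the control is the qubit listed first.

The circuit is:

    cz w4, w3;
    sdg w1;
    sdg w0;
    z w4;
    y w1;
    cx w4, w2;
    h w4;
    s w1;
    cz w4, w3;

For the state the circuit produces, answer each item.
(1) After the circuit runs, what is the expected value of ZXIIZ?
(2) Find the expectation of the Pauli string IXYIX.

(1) The expectation value of ZXIIZ is 0.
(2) The observable IXYIX averages to 0.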